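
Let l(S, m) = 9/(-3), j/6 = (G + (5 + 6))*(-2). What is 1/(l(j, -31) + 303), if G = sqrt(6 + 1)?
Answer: 1/300 ≈ 0.0033333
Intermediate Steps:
G = sqrt(7) ≈ 2.6458
j = -132 - 12*sqrt(7) (j = 6*((sqrt(7) + (5 + 6))*(-2)) = 6*((sqrt(7) + 11)*(-2)) = 6*((11 + sqrt(7))*(-2)) = 6*(-22 - 2*sqrt(7)) = -132 - 12*sqrt(7) ≈ -163.75)
l(S, m) = -3 (l(S, m) = 9*(-1/3) = -3)
1/(l(j, -31) + 303) = 1/(-3 + 303) = 1/300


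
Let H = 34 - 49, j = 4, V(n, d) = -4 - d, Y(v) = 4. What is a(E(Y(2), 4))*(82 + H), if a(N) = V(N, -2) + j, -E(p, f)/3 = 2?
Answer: 134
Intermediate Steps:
E(p, f) = -6 (E(p, f) = -3*2 = -6)
H = -15
a(N) = 2 (a(N) = (-4 - 1*(-2)) + 4 = (-4 + 2) + 4 = -2 + 4 = 2)
a(E(Y(2), 4))*(82 + H) = 2*(82 - 15) = 2*67 = 134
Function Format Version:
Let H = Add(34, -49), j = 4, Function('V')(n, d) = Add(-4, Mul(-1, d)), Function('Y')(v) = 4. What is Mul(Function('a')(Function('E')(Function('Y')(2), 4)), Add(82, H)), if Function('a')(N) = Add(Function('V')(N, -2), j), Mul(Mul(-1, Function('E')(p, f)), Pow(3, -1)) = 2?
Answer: 134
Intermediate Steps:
Function('E')(p, f) = -6 (Function('E')(p, f) = Mul(-3, 2) = -6)
H = -15
Function('a')(N) = 2 (Function('a')(N) = Add(Add(-4, Mul(-1, -2)), 4) = Add(Add(-4, 2), 4) = Add(-2, 4) = 2)
Mul(Function('a')(Function('E')(Function('Y')(2), 4)), Add(82, H)) = Mul(2, Add(82, -15)) = Mul(2, 67) = 134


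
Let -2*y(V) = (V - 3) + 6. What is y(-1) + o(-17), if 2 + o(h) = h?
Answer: -20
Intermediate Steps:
o(h) = -2 + h
y(V) = -3/2 - V/2 (y(V) = -((V - 3) + 6)/2 = -((-3 + V) + 6)/2 = -(3 + V)/2 = -3/2 - V/2)
y(-1) + o(-17) = (-3/2 - ½*(-1)) + (-2 - 17) = (-3/2 + ½) - 19 = -1 - 19 = -20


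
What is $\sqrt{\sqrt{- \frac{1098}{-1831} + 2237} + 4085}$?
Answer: $\frac{\sqrt{13695211685 + 1831 \sqrt{7501689395}}}{1831} \approx 64.283$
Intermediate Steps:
$\sqrt{\sqrt{- \frac{1098}{-1831} + 2237} + 4085} = \sqrt{\sqrt{\left(-1098\right) \left(- \frac{1}{1831}\right) + 2237} + 4085} = \sqrt{\sqrt{\frac{1098}{1831} + 2237} + 4085} = \sqrt{\sqrt{\frac{4097045}{1831}} + 4085} = \sqrt{\frac{\sqrt{7501689395}}{1831} + 4085} = \sqrt{4085 + \frac{\sqrt{7501689395}}{1831}}$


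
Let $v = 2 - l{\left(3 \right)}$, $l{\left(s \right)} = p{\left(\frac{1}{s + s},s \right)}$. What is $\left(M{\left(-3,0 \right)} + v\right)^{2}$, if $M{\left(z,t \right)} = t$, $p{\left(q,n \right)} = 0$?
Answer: $4$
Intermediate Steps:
$l{\left(s \right)} = 0$
$v = 2$ ($v = 2 - 0 = 2 + 0 = 2$)
$\left(M{\left(-3,0 \right)} + v\right)^{2} = \left(0 + 2\right)^{2} = 2^{2} = 4$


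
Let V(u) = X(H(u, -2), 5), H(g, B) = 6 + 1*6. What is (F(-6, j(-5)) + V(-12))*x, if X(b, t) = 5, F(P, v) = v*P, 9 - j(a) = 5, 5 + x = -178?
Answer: 3477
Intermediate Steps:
x = -183 (x = -5 - 178 = -183)
j(a) = 4 (j(a) = 9 - 1*5 = 9 - 5 = 4)
H(g, B) = 12 (H(g, B) = 6 + 6 = 12)
F(P, v) = P*v
V(u) = 5
(F(-6, j(-5)) + V(-12))*x = (-6*4 + 5)*(-183) = (-24 + 5)*(-183) = -19*(-183) = 3477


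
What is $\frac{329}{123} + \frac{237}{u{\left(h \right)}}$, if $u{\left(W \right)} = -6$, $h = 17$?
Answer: $- \frac{9059}{246} \approx -36.825$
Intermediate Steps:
$\frac{329}{123} + \frac{237}{u{\left(h \right)}} = \frac{329}{123} + \frac{237}{-6} = 329 \cdot \frac{1}{123} + 237 \left(- \frac{1}{6}\right) = \frac{329}{123} - \frac{79}{2} = - \frac{9059}{246}$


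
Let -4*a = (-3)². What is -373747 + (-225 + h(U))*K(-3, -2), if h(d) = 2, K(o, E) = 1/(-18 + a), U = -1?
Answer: -30272615/81 ≈ -3.7374e+5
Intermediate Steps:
a = -9/4 (a = -¼*(-3)² = -¼*9 = -9/4 ≈ -2.2500)
K(o, E) = -4/81 (K(o, E) = 1/(-18 - 9/4) = 1/(-81/4) = -4/81)
-373747 + (-225 + h(U))*K(-3, -2) = -373747 + (-225 + 2)*(-4/81) = -373747 - 223*(-4/81) = -373747 + 892/81 = -30272615/81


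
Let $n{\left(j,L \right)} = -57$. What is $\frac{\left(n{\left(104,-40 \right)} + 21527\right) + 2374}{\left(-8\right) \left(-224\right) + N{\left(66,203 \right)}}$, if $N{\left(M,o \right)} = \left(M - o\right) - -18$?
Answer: $\frac{23844}{1673} \approx 14.252$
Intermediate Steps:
$N{\left(M,o \right)} = 18 + M - o$ ($N{\left(M,o \right)} = \left(M - o\right) + 18 = 18 + M - o$)
$\frac{\left(n{\left(104,-40 \right)} + 21527\right) + 2374}{\left(-8\right) \left(-224\right) + N{\left(66,203 \right)}} = \frac{\left(-57 + 21527\right) + 2374}{\left(-8\right) \left(-224\right) + \left(18 + 66 - 203\right)} = \frac{21470 + 2374}{1792 + \left(18 + 66 - 203\right)} = \frac{23844}{1792 - 119} = \frac{23844}{1673}$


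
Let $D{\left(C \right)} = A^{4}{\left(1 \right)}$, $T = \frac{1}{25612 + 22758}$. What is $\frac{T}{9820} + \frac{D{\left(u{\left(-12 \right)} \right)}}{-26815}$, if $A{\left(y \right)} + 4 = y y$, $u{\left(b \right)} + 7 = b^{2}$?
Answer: $- \frac{7694887717}{2547389604200} \approx -0.0030207$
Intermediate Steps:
$u{\left(b \right)} = -7 + b^{2}$
$T = \frac{1}{48370} \approx 2.0674 \cdot 10^{-5}$
$A{\left(y \right)} = -4 + y^{2}$ ($A{\left(y \right)} = -4 + y y = -4 + y^{2}$)
$D{\left(C \right)} = 81$ ($D{\left(C \right)} = \left(-4 + 1^{2}\right)^{4} = \left(-4 + 1\right)^{4} = \left(-3\right)^{4} = 81$)
$\frac{T}{9820} + \frac{D{\left(u{\left(-12 \right)} \right)}}{-26815} = \frac{1}{48370 \cdot 9820} + \frac{81}{-26815} = \frac{1}{48370} \cdot \frac{1}{9820} + 81 \left(- \frac{1}{26815}\right) = \frac{1}{474993400} - \frac{81}{26815} = - \frac{7694887717}{2547389604200}$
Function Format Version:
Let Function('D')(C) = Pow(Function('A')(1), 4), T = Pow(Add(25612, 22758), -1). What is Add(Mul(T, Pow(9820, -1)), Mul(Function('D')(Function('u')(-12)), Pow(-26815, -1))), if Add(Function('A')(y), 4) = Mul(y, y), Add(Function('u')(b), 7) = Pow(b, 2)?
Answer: Rational(-7694887717, 2547389604200) ≈ -0.0030207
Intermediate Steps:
Function('u')(b) = Add(-7, Pow(b, 2))
T = Rational(1, 48370) (T = Pow(48370, -1) = Rational(1, 48370) ≈ 2.0674e-5)
Function('A')(y) = Add(-4, Pow(y, 2)) (Function('A')(y) = Add(-4, Mul(y, y)) = Add(-4, Pow(y, 2)))
Function('D')(C) = 81 (Function('D')(C) = Pow(Add(-4, Pow(1, 2)), 4) = Pow(Add(-4, 1), 4) = Pow(-3, 4) = 81)
Add(Mul(T, Pow(9820, -1)), Mul(Function('D')(Function('u')(-12)), Pow(-26815, -1))) = Add(Mul(Rational(1, 48370), Pow(9820, -1)), Mul(81, Pow(-26815, -1))) = Add(Mul(Rational(1, 48370), Rational(1, 9820)), Mul(81, Rational(-1, 26815))) = Add(Rational(1, 474993400), Rational(-81, 26815)) = Rational(-7694887717, 2547389604200)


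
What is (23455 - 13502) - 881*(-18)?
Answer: 25811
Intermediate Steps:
(23455 - 13502) - 881*(-18) = 9953 + 15858 = 25811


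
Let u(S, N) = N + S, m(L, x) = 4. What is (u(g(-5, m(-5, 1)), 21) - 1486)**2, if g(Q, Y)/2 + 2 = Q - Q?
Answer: 2157961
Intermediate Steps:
g(Q, Y) = -4 (g(Q, Y) = -4 + 2*(Q - Q) = -4 + 2*0 = -4 + 0 = -4)
(u(g(-5, m(-5, 1)), 21) - 1486)**2 = ((21 - 4) - 1486)**2 = (17 - 1486)**2 = (-1469)**2 = 2157961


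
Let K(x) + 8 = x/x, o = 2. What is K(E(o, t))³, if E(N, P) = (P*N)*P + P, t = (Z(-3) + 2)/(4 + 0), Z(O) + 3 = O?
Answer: -343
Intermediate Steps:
Z(O) = -3 + O
t = -1 (t = ((-3 - 3) + 2)/(4 + 0) = (-6 + 2)/4 = -4*¼ = -1)
E(N, P) = P + N*P² (E(N, P) = (N*P)*P + P = N*P² + P = P + N*P²)
K(x) = -7 (K(x) = -8 + x/x = -8 + 1 = -7)
K(E(o, t))³ = (-7)³ = -343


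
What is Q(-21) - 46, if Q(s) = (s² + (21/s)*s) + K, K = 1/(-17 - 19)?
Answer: 14975/36 ≈ 415.97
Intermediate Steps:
K = -1/36 (K = 1/(-36) = -1/36 ≈ -0.027778)
Q(s) = 755/36 + s² (Q(s) = (s² + (21/s)*s) - 1/36 = (s² + 21) - 1/36 = (21 + s²) - 1/36 = 755/36 + s²)
Q(-21) - 46 = (755/36 + (-21)²) - 46 = (755/36 + 441) - 46 = 16631/36 - 46 = 14975/36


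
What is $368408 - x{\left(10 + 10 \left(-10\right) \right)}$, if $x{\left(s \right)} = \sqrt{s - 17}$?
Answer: $368408 - i \sqrt{107} \approx 3.6841 \cdot 10^{5} - 10.344 i$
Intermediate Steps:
$x{\left(s \right)} = \sqrt{-17 + s}$
$368408 - x{\left(10 + 10 \left(-10\right) \right)} = 368408 - \sqrt{-17 + \left(10 + 10 \left(-10\right)\right)} = 368408 - \sqrt{-17 + \left(10 - 100\right)} = 368408 - \sqrt{-17 - 90} = 368408 - \sqrt{-107} = 368408 - i \sqrt{107}$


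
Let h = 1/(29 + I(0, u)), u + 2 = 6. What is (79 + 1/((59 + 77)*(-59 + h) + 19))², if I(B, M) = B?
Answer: 335940583857124/53828176081 ≈ 6241.0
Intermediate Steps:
u = 4 (u = -2 + 6 = 4)
h = 1/29 (h = 1/(29 + 0) = 1/29 ≈ 0.034483)
(79 + 1/((59 + 77)*(-59 + h) + 19))² = (79 + 1/((59 + 77)*(-59 + 1/29) + 19))² = (79 + 1/(136*(-1710/29) + 19))² = (79 + 1/(-232560/29 + 19))² = (79 + 1/(-232009/29))² = (79 - 29/232009)² = (18328682/232009)² = 335940583857124/53828176081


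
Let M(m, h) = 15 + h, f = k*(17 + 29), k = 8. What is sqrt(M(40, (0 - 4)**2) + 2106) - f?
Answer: -368 + sqrt(2137) ≈ -321.77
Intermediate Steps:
f = 368 (f = 8*(17 + 29) = 8*46 = 368)
sqrt(M(40, (0 - 4)**2) + 2106) - f = sqrt((15 + (0 - 4)**2) + 2106) - 1*368 = sqrt((15 + (-4)**2) + 2106) - 368 = sqrt((15 + 16) + 2106) - 368 = sqrt(31 + 2106) - 368 = sqrt(2137) - 368 = -368 + sqrt(2137)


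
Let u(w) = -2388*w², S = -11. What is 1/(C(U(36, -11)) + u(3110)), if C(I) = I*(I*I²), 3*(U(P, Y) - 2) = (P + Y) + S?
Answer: -81/1870854798800 ≈ -4.3296e-11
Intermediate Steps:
U(P, Y) = -5/3 + P/3 + Y/3 (U(P, Y) = 2 + ((P + Y) - 11)/3 = 2 + (-11 + P + Y)/3 = 2 + (-11/3 + P/3 + Y/3) = -5/3 + P/3 + Y/3)
C(I) = I⁴ (C(I) = I*I³ = I⁴)
1/(C(U(36, -11)) + u(3110)) = 1/((-5/3 + (⅓)*36 + (⅓)*(-11))⁴ - 2388*3110²) = 1/((-5/3 + 12 - 11/3)⁴ - 2388*9672100) = 1/((20/3)⁴ - 23096974800) = 1/(160000/81 - 23096974800) = 1/(-1870854798800/81) = -81/1870854798800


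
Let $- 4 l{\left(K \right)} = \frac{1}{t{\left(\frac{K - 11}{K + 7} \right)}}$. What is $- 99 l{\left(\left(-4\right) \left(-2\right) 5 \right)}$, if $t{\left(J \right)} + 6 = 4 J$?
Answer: $- \frac{4653}{664} \approx -7.0075$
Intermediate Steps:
$t{\left(J \right)} = -6 + 4 J$
$l{\left(K \right)} = - \frac{1}{4 \left(-6 + \frac{4 \left(-11 + K\right)}{7 + K}\right)}$ ($l{\left(K \right)} = - \frac{1}{4 \left(-6 + 4 \frac{K - 11}{K + 7}\right)} = - \frac{1}{4 \left(-6 + 4 \frac{-11 + K}{7 + K}\right)} = - \frac{1}{4 \left(-6 + \frac{4 \left(-11 + K\right)}{7 + K}\right)}$)
$- 99 l{\left(\left(-4\right) \left(-2\right) 5 \right)} = - 99 \frac{7 + \left(-4\right) \left(-2\right) 5}{8 \left(43 + \left(-4\right) \left(-2\right) 5\right)} = - 99 \frac{7 + 8 \cdot 5}{8 \left(43 + 8 \cdot 5\right)} = - 99 \frac{7 + 40}{8 \left(43 + 40\right)} = - 99 \cdot \frac{1}{8} \cdot \frac{1}{83} \cdot 47 = \left(-99\right) \frac{47}{664} = - \frac{4653}{664}$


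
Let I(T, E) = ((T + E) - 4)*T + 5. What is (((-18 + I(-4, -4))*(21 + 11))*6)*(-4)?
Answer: -26880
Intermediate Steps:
I(T, E) = 5 + T*(-4 + E + T) (I(T, E) = ((E + T) - 4)*T + 5 = (-4 + E + T)*T + 5 = T*(-4 + E + T) + 5 = 5 + T*(-4 + E + T))
(((-18 + I(-4, -4))*(21 + 11))*6)*(-4) = (((-18 + (5 + (-4)² - 4*(-4) - 4*(-4)))*(21 + 11))*6)*(-4) = (((-18 + (5 + 16 + 16 + 16))*32)*6)*(-4) = (((-18 + 53)*32)*6)*(-4) = ((35*32)*6)*(-4) = (1120*6)*(-4) = 6720*(-4) = -26880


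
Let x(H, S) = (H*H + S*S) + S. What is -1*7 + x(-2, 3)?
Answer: 9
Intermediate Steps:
x(H, S) = S + H² + S² (x(H, S) = (H² + S²) + S = S + H² + S²)
-1*7 + x(-2, 3) = -1*7 + (3 + (-2)² + 3²) = -7 + (3 + 4 + 9) = -7 + 16 = 9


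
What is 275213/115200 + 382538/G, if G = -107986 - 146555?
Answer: 8661538211/9774374400 ≈ 0.88615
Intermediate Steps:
G = -254541
275213/115200 + 382538/G = 275213/115200 + 382538/(-254541) = 275213*(1/115200) + 382538*(-1/254541) = 275213/115200 - 382538/254541 = 8661538211/9774374400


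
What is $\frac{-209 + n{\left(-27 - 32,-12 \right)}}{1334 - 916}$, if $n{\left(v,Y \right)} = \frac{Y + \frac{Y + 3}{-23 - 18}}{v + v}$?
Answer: $- \frac{1010659}{2022284} \approx -0.49976$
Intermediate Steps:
$n{\left(v,Y \right)} = \frac{- \frac{3}{41} + \frac{40 Y}{41}}{2 v}$ ($n{\left(v,Y \right)} = \frac{Y + \frac{3 + Y}{-41}}{2 v} = \left(Y + \left(3 + Y\right) \left(- \frac{1}{41}\right)\right) \frac{1}{2 v} = \left(Y - \left(\frac{3}{41} + \frac{Y}{41}\right)\right) \frac{1}{2 v} = \left(- \frac{3}{41} + \frac{40 Y}{41}\right) \frac{1}{2 v} = \frac{- \frac{3}{41} + \frac{40 Y}{41}}{2 v}$)
$\frac{-209 + n{\left(-27 - 32,-12 \right)}}{1334 - 916} = \frac{-209 + \frac{-3 + 40 \left(-12\right)}{82 \left(-27 - 32\right)}}{1334 - 916} = \frac{-209 + \frac{-3 - 480}{82 \left(-59\right)}}{418} = \left(-209 + \frac{1}{82} \left(- \frac{1}{59}\right) \left(-483\right)\right) \frac{1}{418} = \left(-209 + \frac{483}{4838}\right) \frac{1}{418} = \left(- \frac{1010659}{4838}\right) \frac{1}{418} = - \frac{1010659}{2022284}$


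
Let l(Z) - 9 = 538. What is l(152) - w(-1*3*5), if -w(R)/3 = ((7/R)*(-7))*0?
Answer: 547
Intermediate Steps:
l(Z) = 547 (l(Z) = 9 + 538 = 547)
w(R) = 0 (w(R) = -3*(7/R)*(-7)*0 = -3*(-49/R)*0 = -3*0 = 0)
l(152) - w(-1*3*5) = 547 - 1*0 = 547 + 0 = 547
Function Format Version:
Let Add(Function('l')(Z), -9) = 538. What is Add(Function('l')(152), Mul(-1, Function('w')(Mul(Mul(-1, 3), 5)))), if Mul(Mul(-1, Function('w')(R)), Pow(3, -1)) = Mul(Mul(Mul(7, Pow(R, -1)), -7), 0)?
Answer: 547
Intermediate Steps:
Function('l')(Z) = 547 (Function('l')(Z) = Add(9, 538) = 547)
Function('w')(R) = 0 (Function('w')(R) = Mul(-3, Mul(Mul(Mul(7, Pow(R, -1)), -7), 0)) = Mul(-3, Mul(Mul(-49, Pow(R, -1)), 0)) = Mul(-3, 0) = 0)
Add(Function('l')(152), Mul(-1, Function('w')(Mul(Mul(-1, 3), 5)))) = Add(547, Mul(-1, 0)) = Add(547, 0) = 547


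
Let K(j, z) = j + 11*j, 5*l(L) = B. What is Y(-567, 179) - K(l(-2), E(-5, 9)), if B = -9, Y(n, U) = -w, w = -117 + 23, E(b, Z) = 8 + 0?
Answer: 578/5 ≈ 115.60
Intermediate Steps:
E(b, Z) = 8
w = -94
Y(n, U) = 94 (Y(n, U) = -1*(-94) = 94)
l(L) = -9/5 (l(L) = (⅕)*(-9) = -9/5)
K(j, z) = 12*j
Y(-567, 179) - K(l(-2), E(-5, 9)) = 94 - 12*(-9)/5 = 94 - 1*(-108/5) = 94 + 108/5 = 578/5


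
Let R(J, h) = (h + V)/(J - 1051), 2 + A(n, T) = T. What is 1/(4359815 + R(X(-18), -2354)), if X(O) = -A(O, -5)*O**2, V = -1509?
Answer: 1217/5305890992 ≈ 2.2937e-7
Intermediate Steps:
A(n, T) = -2 + T
X(O) = 7*O**2 (X(O) = -(-2 - 5)*O**2 = -(-7)*O**2 = 7*O**2)
R(J, h) = (-1509 + h)/(-1051 + J) (R(J, h) = (h - 1509)/(J - 1051) = (-1509 + h)/(-1051 + J))
1/(4359815 + R(X(-18), -2354)) = 1/(4359815 + (-1509 - 2354)/(-1051 + 7*(-18)**2)) = 1/(4359815 - 3863/(-1051 + 7*324)) = 1/(4359815 - 3863/(-1051 + 2268)) = 1/(4359815 - 3863/1217) = 1/(5305890992/1217) = 1217/5305890992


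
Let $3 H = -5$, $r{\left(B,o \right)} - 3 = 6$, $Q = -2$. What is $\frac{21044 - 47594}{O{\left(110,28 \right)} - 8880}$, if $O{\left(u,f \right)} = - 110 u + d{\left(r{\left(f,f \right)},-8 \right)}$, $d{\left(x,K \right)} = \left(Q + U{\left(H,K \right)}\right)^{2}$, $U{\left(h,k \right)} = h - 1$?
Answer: $\frac{119475}{94312} \approx 1.2668$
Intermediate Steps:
$r{\left(B,o \right)} = 9$ ($r{\left(B,o \right)} = 3 + 6 = 9$)
$H = - \frac{5}{3}$ ($H = \frac{1}{3} \left(-5\right) = - \frac{5}{3} \approx -1.6667$)
$U{\left(h,k \right)} = -1 + h$ ($U{\left(h,k \right)} = h - 1 = -1 + h$)
$d{\left(x,K \right)} = \frac{196}{9}$ ($d{\left(x,K \right)} = \left(-2 - \frac{8}{3}\right)^{2} = \left(- \frac{14}{3}\right)^{2} = \frac{196}{9}$)
$O{\left(u,f \right)} = \frac{196}{9} - 110 u$ ($O{\left(u,f \right)} = - 110 u + \frac{196}{9} = \frac{196}{9} - 110 u$)
$\frac{21044 - 47594}{O{\left(110,28 \right)} - 8880} = \frac{21044 - 47594}{\left(\frac{196}{9} - 12100\right) - 8880} = - \frac{26550}{\left(\frac{196}{9} - 12100\right) - 8880} = - \frac{26550}{- \frac{108704}{9} - 8880} = - \frac{26550}{- \frac{188624}{9}} = \left(-26550\right) \left(- \frac{9}{188624}\right) = \frac{119475}{94312}$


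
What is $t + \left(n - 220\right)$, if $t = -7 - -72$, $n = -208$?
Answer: $-363$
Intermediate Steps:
$t = 65$ ($t = -7 + 72 = 65$)
$t + \left(n - 220\right) = 65 - 428 = -363$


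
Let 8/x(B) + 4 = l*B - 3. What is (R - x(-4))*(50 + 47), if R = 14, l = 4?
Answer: 32010/23 ≈ 1391.7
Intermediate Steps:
x(B) = 8/(-7 + 4*B) (x(B) = 8/(-4 + (4*B - 3)) = 8/(-4 + (-3 + 4*B)) = 8/(-7 + 4*B))
(R - x(-4))*(50 + 47) = (14 - 8/(-7 + 4*(-4)))*(50 + 47) = (14 - 8/(-7 - 16))*97 = (14 - 8/(-23))*97 = (14 - 8*(-1)/23)*97 = (14 - 1*(-8/23))*97 = (14 + 8/23)*97 = (330/23)*97 = 32010/23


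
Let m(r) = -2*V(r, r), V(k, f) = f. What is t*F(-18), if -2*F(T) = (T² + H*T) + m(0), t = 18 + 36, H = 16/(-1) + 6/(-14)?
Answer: -117126/7 ≈ -16732.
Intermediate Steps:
H = -115/7 (H = 16*(-1) + 6*(-1/14) = -16 - 3/7 = -115/7 ≈ -16.429)
m(r) = -2*r
t = 54
F(T) = -T²/2 + 115*T/14 (F(T) = -((T² - 115*T/7) - 2*0)/2 = -((T² - 115*T/7) + 0)/2 = -(T² - 115*T/7)/2 = -T²/2 + 115*T/14)
t*F(-18) = 54*((1/14)*(-18)*(115 - 7*(-18))) = 54*((1/14)*(-18)*(115 + 126)) = 54*((1/14)*(-18)*241) = 54*(-2169/7) = -117126/7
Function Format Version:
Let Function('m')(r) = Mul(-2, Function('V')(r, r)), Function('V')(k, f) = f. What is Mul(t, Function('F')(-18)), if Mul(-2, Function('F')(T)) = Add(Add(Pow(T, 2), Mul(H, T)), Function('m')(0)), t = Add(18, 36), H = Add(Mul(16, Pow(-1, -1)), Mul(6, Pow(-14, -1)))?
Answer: Rational(-117126, 7) ≈ -16732.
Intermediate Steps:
H = Rational(-115, 7) (H = Add(Mul(16, -1), Mul(6, Rational(-1, 14))) = Add(-16, Rational(-3, 7)) = Rational(-115, 7) ≈ -16.429)
Function('m')(r) = Mul(-2, r)
t = 54
Function('F')(T) = Add(Mul(Rational(-1, 2), Pow(T, 2)), Mul(Rational(115, 14), T)) (Function('F')(T) = Mul(Rational(-1, 2), Add(Add(Pow(T, 2), Mul(Rational(-115, 7), T)), Mul(-2, 0))) = Mul(Rational(-1, 2), Add(Add(Pow(T, 2), Mul(Rational(-115, 7), T)), 0)) = Mul(Rational(-1, 2), Add(Pow(T, 2), Mul(Rational(-115, 7), T))) = Add(Mul(Rational(-1, 2), Pow(T, 2)), Mul(Rational(115, 14), T)))
Mul(t, Function('F')(-18)) = Mul(54, Mul(Rational(1, 14), -18, Add(115, Mul(-7, -18)))) = Mul(54, Mul(Rational(1, 14), -18, Add(115, 126))) = Mul(54, Mul(Rational(1, 14), -18, 241)) = Mul(54, Rational(-2169, 7)) = Rational(-117126, 7)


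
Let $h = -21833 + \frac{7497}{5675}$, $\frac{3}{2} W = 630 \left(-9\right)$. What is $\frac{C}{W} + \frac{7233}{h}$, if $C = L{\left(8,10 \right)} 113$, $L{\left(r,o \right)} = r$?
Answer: $- \frac{9541413529}{16725795030} \approx -0.57046$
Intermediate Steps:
$W = -3780$ ($W = \frac{2 \cdot 630 \left(-9\right)}{3} = \frac{2}{3} \left(-5670\right) = -3780$)
$C = 904$ ($C = 8 \cdot 113 = 904$)
$h = - \frac{123894778}{5675}$ ($h = -21833 + 7497 \cdot \frac{1}{5675} = -21833 + \frac{7497}{5675} = - \frac{123894778}{5675} \approx -21832.0$)
$\frac{C}{W} + \frac{7233}{h} = \frac{904}{-3780} + \frac{7233}{- \frac{123894778}{5675}} = 904 \left(- \frac{1}{3780}\right) + 7233 \left(- \frac{5675}{123894778}\right) = - \frac{226}{945} - \frac{41047275}{123894778} = - \frac{9541413529}{16725795030}$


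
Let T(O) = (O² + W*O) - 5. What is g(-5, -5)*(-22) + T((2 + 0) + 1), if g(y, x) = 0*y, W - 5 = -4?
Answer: 7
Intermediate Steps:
W = 1 (W = 5 - 4 = 1)
g(y, x) = 0
T(O) = -5 + O + O² (T(O) = (O² + 1*O) - 5 = (O² + O) - 5 = (O + O²) - 5 = -5 + O + O²)
g(-5, -5)*(-22) + T((2 + 0) + 1) = 0*(-22) + (-5 + ((2 + 0) + 1) + ((2 + 0) + 1)²) = 0 + (-5 + (2 + 1) + (2 + 1)²) = 0 + (-5 + 3 + 3²) = 0 + (-5 + 3 + 9) = 0 + 7 = 7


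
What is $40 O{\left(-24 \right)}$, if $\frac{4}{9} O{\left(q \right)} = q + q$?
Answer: $-4320$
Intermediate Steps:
$O{\left(q \right)} = \frac{9 q}{2}$ ($O{\left(q \right)} = \frac{9 \left(q + q\right)}{4} = \frac{9 \cdot 2 q}{4} = \frac{9 q}{2}$)
$40 O{\left(-24 \right)} = 40 \cdot \frac{9}{2} \left(-24\right) = 40 \left(-108\right) = -4320$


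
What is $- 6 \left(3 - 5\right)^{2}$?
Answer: $-24$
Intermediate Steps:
$- 6 \left(3 - 5\right)^{2} = - 6 \left(-2\right)^{2} = \left(-6\right) 4 = -24$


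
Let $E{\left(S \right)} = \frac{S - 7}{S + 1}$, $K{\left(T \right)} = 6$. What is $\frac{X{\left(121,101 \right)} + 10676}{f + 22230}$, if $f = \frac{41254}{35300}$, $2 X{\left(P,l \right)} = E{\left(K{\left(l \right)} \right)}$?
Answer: $\frac{1319010975}{2746660889} \approx 0.48022$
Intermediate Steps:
$E{\left(S \right)} = \frac{-7 + S}{1 + S}$
$X{\left(P,l \right)} = - \frac{1}{14}$ ($X{\left(P,l \right)} = \frac{\frac{1}{1 + 6} \left(-7 + 6\right)}{2} = \frac{\frac{1}{7} \left(-1\right)}{2} = \frac{1}{2} \left(- \frac{1}{7}\right) = - \frac{1}{14}$)
$f = \frac{20627}{17650}$ ($f = 41254 \cdot \frac{1}{35300} = \frac{20627}{17650} \approx 1.1687$)
$\frac{X{\left(121,101 \right)} + 10676}{f + 22230} = \frac{- \frac{1}{14} + 10676}{\frac{20627}{17650} + 22230} = \frac{149463}{14 \cdot \frac{392380127}{17650}} = \frac{149463}{14} \cdot \frac{17650}{392380127} = \frac{1319010975}{2746660889}$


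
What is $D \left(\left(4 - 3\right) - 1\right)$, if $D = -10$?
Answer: $0$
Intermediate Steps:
$D \left(\left(4 - 3\right) - 1\right) = - 10 \left(\left(4 - 3\right) - 1\right) = - 10 \left(1 - 1\right) = \left(-10\right) 0 = 0$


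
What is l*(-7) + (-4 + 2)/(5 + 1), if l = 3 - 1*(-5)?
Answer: -169/3 ≈ -56.333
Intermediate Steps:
l = 8 (l = 3 + 5 = 8)
l*(-7) + (-4 + 2)/(5 + 1) = 8*(-7) + (-4 + 2)/(5 + 1) = -56 - 2/6 = -56 - 2*⅙ = -56 - ⅓ = -169/3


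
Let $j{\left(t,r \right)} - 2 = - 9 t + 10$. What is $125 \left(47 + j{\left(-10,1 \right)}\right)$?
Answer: $18625$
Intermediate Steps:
$j{\left(t,r \right)} = 12 - 9 t$ ($j{\left(t,r \right)} = 2 - \left(-10 + 9 t\right) = 12 - 9 t$)
$125 \left(47 + j{\left(-10,1 \right)}\right) = 125 \left(47 + \left(12 - -90\right)\right) = 125 \left(47 + \left(12 + 90\right)\right) = 125 \left(47 + 102\right) = 125 \cdot 149 = 18625$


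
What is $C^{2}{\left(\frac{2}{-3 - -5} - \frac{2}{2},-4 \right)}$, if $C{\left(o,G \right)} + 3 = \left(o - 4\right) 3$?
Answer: $225$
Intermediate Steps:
$C{\left(o,G \right)} = -15 + 3 o$ ($C{\left(o,G \right)} = -3 + \left(o - 4\right) 3 = -3 + \left(-4 + o\right) 3 = -3 + \left(-12 + 3 o\right) = -15 + 3 o$)
$C^{2}{\left(\frac{2}{-3 - -5} - \frac{2}{2},-4 \right)} = \left(-15 + 3 \left(\frac{2}{-3 - -5} - \frac{2}{2}\right)\right)^{2} = \left(-15 + 3 \left(\frac{2}{-3 + 5} - 1\right)\right)^{2} = \left(-15 + 3 \left(\frac{2}{2} - 1\right)\right)^{2} = \left(-15 + 3 \left(2 \cdot \frac{1}{2} - 1\right)\right)^{2} = \left(-15 + 3 \left(1 - 1\right)\right)^{2} = \left(-15 + 3 \cdot 0\right)^{2} = \left(-15 + 0\right)^{2} = \left(-15\right)^{2} = 225$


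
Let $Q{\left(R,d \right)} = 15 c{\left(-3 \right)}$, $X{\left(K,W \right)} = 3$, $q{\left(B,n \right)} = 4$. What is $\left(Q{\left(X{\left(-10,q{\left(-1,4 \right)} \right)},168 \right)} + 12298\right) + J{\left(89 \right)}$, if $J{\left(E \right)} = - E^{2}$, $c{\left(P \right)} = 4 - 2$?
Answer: $4407$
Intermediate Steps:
$c{\left(P \right)} = 2$
$Q{\left(R,d \right)} = 30$ ($Q{\left(R,d \right)} = 15 \cdot 2 = 30$)
$\left(Q{\left(X{\left(-10,q{\left(-1,4 \right)} \right)},168 \right)} + 12298\right) + J{\left(89 \right)} = \left(30 + 12298\right) - 89^{2} = 12328 - 7921 = 4407$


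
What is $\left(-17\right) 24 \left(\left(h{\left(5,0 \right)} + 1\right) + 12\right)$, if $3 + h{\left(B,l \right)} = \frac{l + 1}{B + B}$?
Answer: $- \frac{20604}{5} \approx -4120.8$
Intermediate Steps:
$h{\left(B,l \right)} = -3 + \frac{1 + l}{2 B}$ ($h{\left(B,l \right)} = -3 + \frac{l + 1}{B + B} = -3 + \frac{1 + l}{2 B}$)
$\left(-17\right) 24 \left(\left(h{\left(5,0 \right)} + 1\right) + 12\right) = \left(-17\right) 24 \left(\left(\frac{1 + 0 - 30}{2 \cdot 5} + 1\right) + 12\right) = - 408 \left(\left(\frac{1}{2} \cdot \frac{1}{5} \left(1 + 0 - 30\right) + 1\right) + 12\right) = - 408 \left(\left(\frac{1}{2} \cdot \frac{1}{5} \left(-29\right) + 1\right) + 12\right) = - 408 \left(\left(- \frac{29}{10} + 1\right) + 12\right) = - 408 \left(- \frac{19}{10} + 12\right) = \left(-408\right) \frac{101}{10} = - \frac{20604}{5}$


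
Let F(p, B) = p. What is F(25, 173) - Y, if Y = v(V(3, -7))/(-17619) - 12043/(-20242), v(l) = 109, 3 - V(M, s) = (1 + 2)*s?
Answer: 8706115711/356643798 ≈ 24.411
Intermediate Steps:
V(M, s) = 3 - 3*s (V(M, s) = 3 - (1 + 2)*s = 3 - 3*s)
Y = 209979239/356643798 (Y = 109/(-17619) - 12043/(-20242) = 109*(-1/17619) - 12043*(-1/20242) = -109/17619 + 12043/20242 = 209979239/356643798 ≈ 0.58876)
F(25, 173) - Y = 25 - 1*209979239/356643798 = 25 - 209979239/356643798 = 8706115711/356643798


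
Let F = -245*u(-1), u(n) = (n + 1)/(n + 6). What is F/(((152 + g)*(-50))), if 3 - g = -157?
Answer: 0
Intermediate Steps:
u(n) = (1 + n)/(6 + n)
g = 160 (g = 3 - 1*(-157) = 3 + 157 = 160)
F = 0 (F = -245*(1 - 1)/(6 - 1) = -245*0/5 = -49*0 = -245*0 = 0)
F/(((152 + g)*(-50))) = 0/(((152 + 160)*(-50))) = 0/((312*(-50))) = 0/(-15600) = 0*(-1/15600) = 0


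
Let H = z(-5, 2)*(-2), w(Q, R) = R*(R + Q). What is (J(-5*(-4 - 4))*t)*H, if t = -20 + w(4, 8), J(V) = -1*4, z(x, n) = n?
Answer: 1216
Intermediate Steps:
w(Q, R) = R*(Q + R)
J(V) = -4
t = 76 (t = -20 + 8*(4 + 8) = -20 + 8*12 = -20 + 96 = 76)
H = -4 (H = 2*(-2) = -4)
(J(-5*(-4 - 4))*t)*H = -4*76*(-4) = -304*(-4) = 1216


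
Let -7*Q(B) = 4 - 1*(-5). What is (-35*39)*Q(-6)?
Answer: 1755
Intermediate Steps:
Q(B) = -9/7 (Q(B) = -(4 - 1*(-5))/7 = -(4 + 5)/7 = -1/7*9 = -9/7)
(-35*39)*Q(-6) = -35*39*(-9/7) = -1365*(-9/7) = 1755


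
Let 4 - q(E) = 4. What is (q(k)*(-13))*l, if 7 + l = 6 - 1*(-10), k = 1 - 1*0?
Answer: 0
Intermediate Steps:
k = 1 (k = 1 + 0 = 1)
q(E) = 0 (q(E) = 4 - 1*4 = 4 - 4 = 0)
l = 9 (l = -7 + (6 - 1*(-10)) = -7 + (6 + 10) = -7 + 16 = 9)
(q(k)*(-13))*l = (0*(-13))*9 = 0*9 = 0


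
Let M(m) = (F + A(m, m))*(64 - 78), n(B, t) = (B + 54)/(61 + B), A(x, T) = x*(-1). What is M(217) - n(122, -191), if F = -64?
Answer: 719746/183 ≈ 3933.0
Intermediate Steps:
A(x, T) = -x
n(B, t) = (54 + B)/(61 + B)
M(m) = 896 + 14*m (M(m) = (-64 - m)*(64 - 78) = (-64 - m)*(-14) = 896 + 14*m)
M(217) - n(122, -191) = (896 + 14*217) - (54 + 122)/(61 + 122) = (896 + 3038) - 176/183 = 3934 - 176/183 = 719746/183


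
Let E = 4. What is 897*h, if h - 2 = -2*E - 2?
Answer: -7176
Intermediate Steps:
h = -8 (h = 2 + (-2*4 - 2) = 2 + (-8 - 2) = 2 - 10 = -8)
897*h = 897*(-8) = -7176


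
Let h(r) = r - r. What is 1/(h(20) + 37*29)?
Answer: 1/1073 ≈ 0.00093197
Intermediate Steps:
h(r) = 0
1/(h(20) + 37*29) = 1/(0 + 37*29) = 1/(0 + 1073) = 1/1073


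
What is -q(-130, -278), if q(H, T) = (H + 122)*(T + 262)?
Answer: -128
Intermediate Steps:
q(H, T) = (122 + H)*(262 + T)
-q(-130, -278) = -(31964 + 122*(-278) + 262*(-130) - 130*(-278)) = -(31964 - 33916 - 34060 + 36140) = -1*128 = -128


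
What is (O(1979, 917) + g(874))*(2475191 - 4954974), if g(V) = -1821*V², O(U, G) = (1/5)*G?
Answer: 17247114101696329/5 ≈ 3.4494e+15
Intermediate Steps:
O(U, G) = G/5 (O(U, G) = ((⅕)*1)*G = G/5)
(O(1979, 917) + g(874))*(2475191 - 4954974) = ((⅕)*917 - 1821*874²)*(2475191 - 4954974) = (917/5 - 1821*763876)*(-2479783) = (917/5 - 1391018196)*(-2479783) = -6955090063/5*(-2479783) = 17247114101696329/5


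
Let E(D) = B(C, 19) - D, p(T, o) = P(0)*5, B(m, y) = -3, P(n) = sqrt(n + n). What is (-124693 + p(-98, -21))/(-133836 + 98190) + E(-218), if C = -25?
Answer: 7788583/35646 ≈ 218.50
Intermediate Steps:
P(n) = sqrt(2)*sqrt(n) (P(n) = sqrt(2*n) = sqrt(2)*sqrt(n))
p(T, o) = 0 (p(T, o) = (sqrt(2)*sqrt(0))*5 = (sqrt(2)*0)*5 = 0*5 = 0)
E(D) = -3 - D
(-124693 + p(-98, -21))/(-133836 + 98190) + E(-218) = (-124693 + 0)/(-133836 + 98190) + (-3 - 1*(-218)) = -124693/(-35646) + (-3 + 218) = -124693*(-1/35646) + 215 = 124693/35646 + 215 = 7788583/35646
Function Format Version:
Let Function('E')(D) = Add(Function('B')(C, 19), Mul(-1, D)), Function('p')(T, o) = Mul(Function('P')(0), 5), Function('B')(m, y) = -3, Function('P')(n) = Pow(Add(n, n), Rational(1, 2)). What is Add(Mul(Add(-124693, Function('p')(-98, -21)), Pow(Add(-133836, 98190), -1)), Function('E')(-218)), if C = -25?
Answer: Rational(7788583, 35646) ≈ 218.50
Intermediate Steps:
Function('P')(n) = Mul(Pow(2, Rational(1, 2)), Pow(n, Rational(1, 2))) (Function('P')(n) = Pow(Mul(2, n), Rational(1, 2)) = Mul(Pow(2, Rational(1, 2)), Pow(n, Rational(1, 2))))
Function('p')(T, o) = 0 (Function('p')(T, o) = Mul(Mul(Pow(2, Rational(1, 2)), Pow(0, Rational(1, 2))), 5) = Mul(Mul(Pow(2, Rational(1, 2)), 0), 5) = Mul(0, 5) = 0)
Function('E')(D) = Add(-3, Mul(-1, D))
Add(Mul(Add(-124693, Function('p')(-98, -21)), Pow(Add(-133836, 98190), -1)), Function('E')(-218)) = Add(Mul(Add(-124693, 0), Pow(Add(-133836, 98190), -1)), Add(-3, Mul(-1, -218))) = Add(Mul(-124693, Pow(-35646, -1)), Add(-3, 218)) = Add(Mul(-124693, Rational(-1, 35646)), 215) = Add(Rational(124693, 35646), 215) = Rational(7788583, 35646)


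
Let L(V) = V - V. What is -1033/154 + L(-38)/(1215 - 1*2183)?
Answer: -1033/154 ≈ -6.7078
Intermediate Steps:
L(V) = 0
-1033/154 + L(-38)/(1215 - 1*2183) = -1033/154 + 0/(1215 - 1*2183) = -1033*1/154 + 0/(1215 - 2183) = -1033/154 + 0/(-968) = -1033/154 + 0*(-1/968) = -1033/154 + 0 = -1033/154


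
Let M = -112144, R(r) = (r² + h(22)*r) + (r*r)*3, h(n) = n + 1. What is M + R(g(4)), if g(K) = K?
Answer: -111988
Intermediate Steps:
h(n) = 1 + n
R(r) = 4*r² + 23*r (R(r) = (r² + (1 + 22)*r) + (r*r)*3 = (r² + 23*r) + r²*3 = (r² + 23*r) + 3*r² = 4*r² + 23*r)
M + R(g(4)) = -112144 + 4*(23 + 4*4) = -112144 + 4*(23 + 16) = -112144 + 4*39 = -112144 + 156 = -111988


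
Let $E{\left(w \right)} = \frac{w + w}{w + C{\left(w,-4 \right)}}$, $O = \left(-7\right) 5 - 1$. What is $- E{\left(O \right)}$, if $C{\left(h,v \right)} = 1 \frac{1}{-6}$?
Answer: $- \frac{432}{217} \approx -1.9908$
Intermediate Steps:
$C{\left(h,v \right)} = - \frac{1}{6}$ ($C{\left(h,v \right)} = 1 \left(- \frac{1}{6}\right) = - \frac{1}{6}$)
$O = -36$ ($O = -35 - 1 = -36$)
$E{\left(w \right)} = \frac{2 w}{- \frac{1}{6} + w}$ ($E{\left(w \right)} = \frac{w + w}{w - \frac{1}{6}} = \frac{2 w}{- \frac{1}{6} + w}$)
$- E{\left(O \right)} = - \frac{12 \left(-36\right)}{-1 + 6 \left(-36\right)} = - \frac{12 \left(-36\right)}{-1 - 216} = - \frac{12 \left(-36\right)}{-217} = - \frac{12 \left(-36\right) \left(-1\right)}{217} = \left(-1\right) \frac{432}{217} = - \frac{432}{217}$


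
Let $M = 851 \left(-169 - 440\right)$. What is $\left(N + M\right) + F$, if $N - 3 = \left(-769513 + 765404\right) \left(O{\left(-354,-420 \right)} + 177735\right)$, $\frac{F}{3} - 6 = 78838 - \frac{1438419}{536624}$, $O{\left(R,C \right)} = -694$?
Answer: $- \frac{390524467515689}{536624} \approx -7.2774 \cdot 10^{8}$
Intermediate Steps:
$M = -518259$ ($M = 851 \left(-609\right) = -518259$)
$F = \frac{126924432711}{536624}$ ($F = 18 + 3 \left(78838 - \frac{1438419}{536624}\right) = 18 + 3 \cdot \frac{42304924493}{536624} = 18 + \frac{126914773479}{536624} = \frac{126924432711}{536624} \approx 2.3652 \cdot 10^{5}$)
$N = -727461466$ ($N = 3 + \left(-769513 + 765404\right) \left(-694 + 177735\right) = 3 - 727461469 = -727461466$)
$\left(N + M\right) + F = \left(-727461466 - 518259\right) + \frac{126924432711}{536624} = -727979725 + \frac{126924432711}{536624} = - \frac{390524467515689}{536624}$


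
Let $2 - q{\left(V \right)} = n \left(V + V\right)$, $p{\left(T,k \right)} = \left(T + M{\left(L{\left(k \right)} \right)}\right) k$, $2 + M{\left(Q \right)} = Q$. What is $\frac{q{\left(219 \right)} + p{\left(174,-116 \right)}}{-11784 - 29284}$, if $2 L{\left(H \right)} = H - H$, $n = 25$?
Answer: $\frac{7725}{10267} \approx 0.75241$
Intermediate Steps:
$L{\left(H \right)} = 0$ ($L{\left(H \right)} = \frac{H - H}{2} = \frac{1}{2} \cdot 0 = 0$)
$M{\left(Q \right)} = -2 + Q$
$p{\left(T,k \right)} = k \left(-2 + T\right)$ ($p{\left(T,k \right)} = \left(T + \left(-2 + 0\right)\right) k = \left(T - 2\right) k = \left(-2 + T\right) k = k \left(-2 + T\right)$)
$q{\left(V \right)} = 2 - 50 V$ ($q{\left(V \right)} = 2 - 25 \left(V + V\right) = 2 - 25 \cdot 2 V = 2 - 50 V$)
$\frac{q{\left(219 \right)} + p{\left(174,-116 \right)}}{-11784 - 29284} = \frac{\left(2 - 10950\right) - 116 \left(-2 + 174\right)}{-11784 - 29284} = \frac{\left(2 - 10950\right) - 19952}{-41068} = \left(-10948 - 19952\right) \left(- \frac{1}{41068}\right) = \left(-30900\right) \left(- \frac{1}{41068}\right) = \frac{7725}{10267}$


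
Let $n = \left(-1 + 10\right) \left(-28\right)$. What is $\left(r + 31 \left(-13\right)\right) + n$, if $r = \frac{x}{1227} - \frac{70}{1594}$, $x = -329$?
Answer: $- \frac{640842103}{977919} \approx -655.31$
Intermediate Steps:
$n = -252$ ($n = 9 \left(-28\right) = -252$)
$r = - \frac{305158}{977919}$ ($r = - \frac{329}{1227} - \frac{70}{1594} = \left(-329\right) \frac{1}{1227} - \frac{35}{797} = - \frac{329}{1227} - \frac{35}{797} = - \frac{305158}{977919} \approx -0.31205$)
$\left(r + 31 \left(-13\right)\right) + n = \left(- \frac{305158}{977919} + 31 \left(-13\right)\right) - 252 = \left(- \frac{305158}{977919} - 403\right) - 252 = - \frac{394406515}{977919} - 252 = - \frac{640842103}{977919}$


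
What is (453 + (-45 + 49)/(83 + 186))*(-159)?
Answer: -19375899/269 ≈ -72029.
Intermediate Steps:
(453 + (-45 + 49)/(83 + 186))*(-159) = (453 + 4/269)*(-159) = (121861/269)*(-159) = -19375899/269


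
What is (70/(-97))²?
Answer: 4900/9409 ≈ 0.52078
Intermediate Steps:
(70/(-97))² = (70*(-1/97))² = (-70/97)² = 4900/9409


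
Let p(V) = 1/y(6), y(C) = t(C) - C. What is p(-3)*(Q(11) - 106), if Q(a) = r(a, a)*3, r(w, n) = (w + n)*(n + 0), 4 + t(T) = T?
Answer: -155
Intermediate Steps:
t(T) = -4 + T
r(w, n) = n*(n + w) (r(w, n) = (n + w)*n = n*(n + w))
y(C) = -4 (y(C) = (-4 + C) - C = -4)
p(V) = -¼ (p(V) = 1/(-4) = -¼)
Q(a) = 6*a² (Q(a) = (a*(a + a))*3 = (a*(2*a))*3 = (2*a²)*3 = 6*a²)
p(-3)*(Q(11) - 106) = -(6*11² - 106)/4 = -(6*121 - 106)/4 = -(726 - 106)/4 = -¼*620 = -155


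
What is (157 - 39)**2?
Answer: 13924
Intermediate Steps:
(157 - 39)**2 = 118**2 = 13924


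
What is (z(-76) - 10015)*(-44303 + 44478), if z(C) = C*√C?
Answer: -1752625 - 26600*I*√19 ≈ -1.7526e+6 - 1.1595e+5*I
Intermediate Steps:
z(C) = C^(3/2)
(z(-76) - 10015)*(-44303 + 44478) = ((-76)^(3/2) - 10015)*(-44303 + 44478) = (-152*I*√19 - 10015)*175 = (-10015 - 152*I*√19)*175 = -1752625 - 26600*I*√19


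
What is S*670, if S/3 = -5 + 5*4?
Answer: 30150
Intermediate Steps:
S = 45 (S = 3*(-5 + 5*4) = 3*(-5 + 20) = 3*15 = 45)
S*670 = 45*670 = 30150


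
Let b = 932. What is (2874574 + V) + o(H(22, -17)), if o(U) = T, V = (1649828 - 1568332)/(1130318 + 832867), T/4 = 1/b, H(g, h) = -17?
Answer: 1314893711010023/457422105 ≈ 2.8746e+6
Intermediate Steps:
T = 1/233 (T = 4/932 = 4*(1/932) = 1/233 ≈ 0.0042918)
V = 81496/1963185 ≈ 0.041512
o(U) = 1/233
(2874574 + V) + o(H(22, -17)) = (2874574 + 81496/1963185) + 1/233 = 5643320639686/1963185 + 1/233 = 1314893711010023/457422105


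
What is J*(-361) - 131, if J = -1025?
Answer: 369894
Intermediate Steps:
J*(-361) - 131 = -1025*(-361) - 131 = 370025 - 131 = 369894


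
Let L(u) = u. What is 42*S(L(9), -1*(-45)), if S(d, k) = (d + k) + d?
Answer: 2646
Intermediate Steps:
S(d, k) = k + 2*d
42*S(L(9), -1*(-45)) = 42*(-1*(-45) + 2*9) = 42*(45 + 18) = 42*63 = 2646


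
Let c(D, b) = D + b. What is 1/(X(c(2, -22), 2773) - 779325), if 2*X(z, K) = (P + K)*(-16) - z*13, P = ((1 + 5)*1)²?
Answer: -1/801667 ≈ -1.2474e-6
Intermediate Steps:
P = 36 (P = (6*1)² = 6² = 36)
X(z, K) = -288 - 8*K - 13*z/2 (X(z, K) = ((36 + K)*(-16) - z*13)/2 = ((-576 - 16*K) - 13*z)/2 = (-576 - 16*K - 13*z)/2 = -288 - 8*K - 13*z/2)
1/(X(c(2, -22), 2773) - 779325) = 1/((-288 - 8*2773 - 13*(2 - 22)/2) - 779325) = 1/((-288 - 22184 - 13/2*(-20)) - 779325) = 1/((-288 - 22184 + 130) - 779325) = 1/(-22342 - 779325) = 1/(-801667) = -1/801667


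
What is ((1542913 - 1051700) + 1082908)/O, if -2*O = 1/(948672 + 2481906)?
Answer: -10800289743876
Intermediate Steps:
O = -1/6861156 (O = -1/(2*(948672 + 2481906)) = -½/3430578 = -½*1/3430578 = -1/6861156 ≈ -1.4575e-7)
((1542913 - 1051700) + 1082908)/O = ((1542913 - 1051700) + 1082908)/(-1/6861156) = (491213 + 1082908)*(-6861156) = 1574121*(-6861156) = -10800289743876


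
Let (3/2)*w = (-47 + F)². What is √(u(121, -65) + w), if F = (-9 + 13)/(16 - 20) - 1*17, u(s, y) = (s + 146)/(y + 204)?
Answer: √490121367/417 ≈ 53.090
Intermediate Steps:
u(s, y) = (146 + s)/(204 + y)
F = -18 (F = 4/(-4) - 17 = 4*(-¼) - 17 = -1 - 17 = -18)
w = 8450/3 (w = 2*(-47 - 18)²/3 = (⅔)*(-65)² = (⅔)*4225 = 8450/3 ≈ 2816.7)
√(u(121, -65) + w) = √((146 + 121)/(204 - 65) + 8450/3) = √(267/139 + 8450/3) = √(1175351/417) = √490121367/417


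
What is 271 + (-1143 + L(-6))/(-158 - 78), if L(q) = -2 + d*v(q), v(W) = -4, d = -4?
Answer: 65085/236 ≈ 275.78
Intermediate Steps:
L(q) = 14 (L(q) = -2 - 4*(-4) = -2 + 16 = 14)
271 + (-1143 + L(-6))/(-158 - 78) = 271 + (-1143 + 14)/(-158 - 78) = 271 - 1129/(-236) = 271 - 1129*(-1/236) = 271 + 1129/236 = 65085/236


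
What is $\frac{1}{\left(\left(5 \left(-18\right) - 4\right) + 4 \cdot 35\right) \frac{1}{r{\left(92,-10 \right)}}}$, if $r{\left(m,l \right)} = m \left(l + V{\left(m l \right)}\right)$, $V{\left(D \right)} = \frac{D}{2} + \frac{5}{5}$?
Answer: $-938$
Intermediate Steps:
$V{\left(D \right)} = 1 + \frac{D}{2}$ ($V{\left(D \right)} = D \frac{1}{2} + 5 \cdot \frac{1}{5} = \frac{D}{2} + 1 = 1 + \frac{D}{2}$)
$r{\left(m,l \right)} = m \left(1 + l + \frac{l m}{2}\right)$ ($r{\left(m,l \right)} = m \left(l + \left(1 + \frac{m l}{2}\right)\right) = m \left(l + \left(1 + \frac{l m}{2}\right)\right) = m \left(1 + l + \frac{l m}{2}\right)$)
$\frac{1}{\left(\left(5 \left(-18\right) - 4\right) + 4 \cdot 35\right) \frac{1}{r{\left(92,-10 \right)}}} = \frac{1}{\left(\left(5 \left(-18\right) - 4\right) + 4 \cdot 35\right) \frac{1}{\frac{1}{2} \cdot 92 \left(2 + 2 \left(-10\right) - 920\right)}} = \frac{1}{\left(\left(-90 - 4\right) + 140\right) \frac{1}{\frac{1}{2} \cdot 92 \left(2 - 20 - 920\right)}} = \frac{1}{\left(-94 + 140\right) \frac{1}{\frac{1}{2} \cdot 92 \left(-938\right)}} = \frac{1}{46 \frac{1}{-43148}} = \frac{1}{46 \left(- \frac{1}{43148}\right)} = \frac{1}{- \frac{1}{938}} = -938$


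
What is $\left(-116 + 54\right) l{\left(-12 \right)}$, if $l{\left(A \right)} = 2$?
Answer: $-124$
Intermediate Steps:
$\left(-116 + 54\right) l{\left(-12 \right)} = \left(-116 + 54\right) 2 = \left(-62\right) 2 = -124$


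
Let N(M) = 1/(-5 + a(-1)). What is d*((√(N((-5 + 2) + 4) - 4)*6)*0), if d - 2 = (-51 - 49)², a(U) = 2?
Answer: 0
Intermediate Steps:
N(M) = -⅓ (N(M) = 1/(-5 + 2) = 1/(-3) = -⅓)
d = 10002 (d = 2 + (-51 - 49)² = 2 + (-100)² = 2 + 10000 = 10002)
d*((√(N((-5 + 2) + 4) - 4)*6)*0) = 10002*((√(-⅓ - 4)*6)*0) = 10002*((√(-13/3)*6)*0) = 10002*(((I*√39/3)*6)*0) = 10002*((2*I*√39)*0) = 10002*0 = 0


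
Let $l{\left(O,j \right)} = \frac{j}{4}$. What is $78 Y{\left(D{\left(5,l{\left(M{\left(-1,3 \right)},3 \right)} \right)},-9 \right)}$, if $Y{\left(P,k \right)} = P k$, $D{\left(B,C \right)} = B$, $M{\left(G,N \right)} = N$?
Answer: $-3510$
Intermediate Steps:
$l{\left(O,j \right)} = \frac{j}{4}$ ($l{\left(O,j \right)} = j \frac{1}{4} = \frac{j}{4}$)
$78 Y{\left(D{\left(5,l{\left(M{\left(-1,3 \right)},3 \right)} \right)},-9 \right)} = 78 \cdot 5 \left(-9\right) = 78 \left(-45\right) = -3510$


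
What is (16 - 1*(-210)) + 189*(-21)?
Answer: -3743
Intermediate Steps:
(16 - 1*(-210)) + 189*(-21) = (16 + 210) - 3969 = 226 - 3969 = -3743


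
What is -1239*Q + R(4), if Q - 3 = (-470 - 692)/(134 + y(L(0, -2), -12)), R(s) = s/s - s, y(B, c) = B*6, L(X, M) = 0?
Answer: 470619/67 ≈ 7024.2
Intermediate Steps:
y(B, c) = 6*B
R(s) = 1 - s
Q = -380/67 (Q = 3 + (-470 - 692)/(134 + 6*0) = 3 - 1162/(134 + 0) = 3 - 1162/134 = 3 - 1162*1/134 = 3 - 581/67 = -380/67 ≈ -5.6716)
-1239*Q + R(4) = -1239*(-380/67) + (1 - 1*4) = 470820/67 + (1 - 4) = 470820/67 - 3 = 470619/67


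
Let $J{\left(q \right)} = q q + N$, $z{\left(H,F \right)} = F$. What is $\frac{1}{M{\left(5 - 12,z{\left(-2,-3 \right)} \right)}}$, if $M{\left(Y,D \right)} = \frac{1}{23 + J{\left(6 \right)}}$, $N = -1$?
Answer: $58$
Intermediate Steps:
$J{\left(q \right)} = -1 + q^{2}$ ($J{\left(q \right)} = q q - 1 = q^{2} - 1 = -1 + q^{2}$)
$M{\left(Y,D \right)} = \frac{1}{58}$ ($M{\left(Y,D \right)} = \frac{1}{23 - \left(1 - 6^{2}\right)} = \frac{1}{23 + \left(-1 + 36\right)} = \frac{1}{23 + 35} = \frac{1}{58}$)
$\frac{1}{M{\left(5 - 12,z{\left(-2,-3 \right)} \right)}} = \frac{1}{\frac{1}{58}} = 58$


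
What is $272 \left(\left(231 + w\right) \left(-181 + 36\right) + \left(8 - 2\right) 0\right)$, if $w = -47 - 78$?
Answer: $-4180640$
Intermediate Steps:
$w = -125$
$272 \left(\left(231 + w\right) \left(-181 + 36\right) + \left(8 - 2\right) 0\right) = 272 \left(\left(231 - 125\right) \left(-181 + 36\right) + \left(8 - 2\right) 0\right) = 272 \left(106 \left(-145\right) + 6 \cdot 0\right) = 272 \left(-15370 + 0\right) = 272 \left(-15370\right) = -4180640$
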